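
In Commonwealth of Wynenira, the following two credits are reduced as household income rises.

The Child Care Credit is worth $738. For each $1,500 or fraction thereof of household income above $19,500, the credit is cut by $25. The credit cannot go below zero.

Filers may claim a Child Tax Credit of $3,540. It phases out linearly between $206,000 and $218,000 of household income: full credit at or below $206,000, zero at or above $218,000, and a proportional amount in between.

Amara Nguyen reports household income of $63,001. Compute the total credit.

Child Care Credit: income exceeds $19,500 by $43,501 → 30 increments × $25 = $750 ≥ base, so the credit is $0.
Child Tax Credit: $63,001 is at or below the $206,000 threshold, so the full $3,540 applies.
Total: $0 + $3,540 = $3,540.

$3,540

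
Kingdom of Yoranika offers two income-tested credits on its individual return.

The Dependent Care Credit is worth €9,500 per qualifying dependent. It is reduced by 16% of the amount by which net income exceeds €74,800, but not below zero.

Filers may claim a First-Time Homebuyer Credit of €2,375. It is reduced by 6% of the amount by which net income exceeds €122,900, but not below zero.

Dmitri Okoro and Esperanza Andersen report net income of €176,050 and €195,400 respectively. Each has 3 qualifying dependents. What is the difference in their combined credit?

€3,096

Dmitri (€176,050): Dependent Care Credit: base = 3 × €9,500 = €28,500. 16% of the €101,250 excess over €74,800 is €16,200; credit = €28,500 − €16,200 = €12,300. First-Time Homebuyer Credit: 6% of the €53,150 excess over €122,900 is €3,189 ≥ base, so the credit is €0. total €12,300 + €0 = €12,300
Esperanza (€195,400): Dependent Care Credit: base = 3 × €9,500 = €28,500. 16% of the €120,600 excess over €74,800 is €19,296; credit = €28,500 − €19,296 = €9,204. First-Time Homebuyer Credit: 6% of the €72,500 excess over €122,900 is €4,350 ≥ base, so the credit is €0. total €9,204 + €0 = €9,204
Difference: |€12,300 − €9,204| = €3,096.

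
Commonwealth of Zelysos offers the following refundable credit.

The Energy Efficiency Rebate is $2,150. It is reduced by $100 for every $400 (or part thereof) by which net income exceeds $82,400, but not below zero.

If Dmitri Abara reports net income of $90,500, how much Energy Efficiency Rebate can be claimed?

Energy Efficiency Rebate: income exceeds $82,400 by $8,100, which is 21 full-or-partial $400 increments; reduction = 21 × $100 = $2,100, leaving $50.

$50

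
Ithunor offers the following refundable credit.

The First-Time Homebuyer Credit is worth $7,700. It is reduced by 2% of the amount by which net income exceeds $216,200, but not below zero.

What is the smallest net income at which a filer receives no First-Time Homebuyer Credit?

$601,200

The credit falls by 2% of each dollar above $216,200, so it reaches zero when the excess is $7,700 / 2% = $385,000: income = $216,200 + $385,000 = $601,200.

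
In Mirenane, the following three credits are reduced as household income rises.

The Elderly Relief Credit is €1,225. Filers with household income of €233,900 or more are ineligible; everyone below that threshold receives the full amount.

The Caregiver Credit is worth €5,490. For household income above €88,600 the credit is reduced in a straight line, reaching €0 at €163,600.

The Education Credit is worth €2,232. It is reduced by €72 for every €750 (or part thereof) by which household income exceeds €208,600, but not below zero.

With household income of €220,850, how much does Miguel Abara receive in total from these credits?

€2,233

Elderly Relief Credit: €220,850 is below the €233,900 cutoff, so the full €1,225 applies.
Caregiver Credit: €220,850 is at or above €163,600, so the credit is €0.
Education Credit: income exceeds €208,600 by €12,250, which is 17 full-or-partial €750 increments; reduction = 17 × €72 = €1,224, leaving €1,008.
Total: €1,225 + €0 + €1,008 = €2,233.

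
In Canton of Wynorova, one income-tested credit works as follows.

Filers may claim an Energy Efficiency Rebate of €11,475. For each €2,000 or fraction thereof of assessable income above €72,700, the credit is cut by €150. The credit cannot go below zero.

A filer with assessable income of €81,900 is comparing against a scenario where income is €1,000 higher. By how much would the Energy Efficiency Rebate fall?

At €81,900 — income exceeds €72,700 by €9,200, which is 5 full-or-partial €2,000 increments; reduction = 5 × €150 = €750, leaving €10,725.
At €82,900 — income exceeds €72,700 by €10,200, which is 6 full-or-partial €2,000 increments; reduction = 6 × €150 = €900, leaving €10,575.
Lost: €10,725 − €10,575 = €150.

€150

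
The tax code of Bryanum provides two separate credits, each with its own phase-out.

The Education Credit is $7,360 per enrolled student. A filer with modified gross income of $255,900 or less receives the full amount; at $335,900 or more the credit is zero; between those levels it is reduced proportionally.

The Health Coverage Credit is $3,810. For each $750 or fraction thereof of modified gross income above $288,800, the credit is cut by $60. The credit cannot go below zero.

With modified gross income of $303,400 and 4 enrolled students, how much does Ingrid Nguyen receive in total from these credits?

Education Credit: base = 4 × $7,360 = $29,440. $303,400 is $47,500 into a $80,000 phase-out range, leaving 32,500/80,000 of the credit: $29,440 × 32,500/80,000 = $11,960.
Health Coverage Credit: income exceeds $288,800 by $14,600, which is 20 full-or-partial $750 increments; reduction = 20 × $60 = $1,200, leaving $2,610.
Total: $11,960 + $2,610 = $14,570.

$14,570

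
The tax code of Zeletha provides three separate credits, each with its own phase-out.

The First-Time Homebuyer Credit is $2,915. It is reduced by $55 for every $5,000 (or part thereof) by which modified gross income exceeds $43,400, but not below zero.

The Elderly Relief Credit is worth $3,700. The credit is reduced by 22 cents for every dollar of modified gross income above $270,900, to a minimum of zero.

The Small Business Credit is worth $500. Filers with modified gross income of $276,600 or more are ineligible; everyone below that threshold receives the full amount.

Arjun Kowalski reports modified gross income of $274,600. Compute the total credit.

First-Time Homebuyer Credit: income exceeds $43,400 by $231,200, which is 47 full-or-partial $5,000 increments; reduction = 47 × $55 = $2,585, leaving $330.
Elderly Relief Credit: 22% of the $3,700 excess over $270,900 is $814; credit = $3,700 − $814 = $2,886.
Small Business Credit: $274,600 is below the $276,600 cutoff, so the full $500 applies.
Total: $330 + $2,886 + $500 = $3,716.

$3,716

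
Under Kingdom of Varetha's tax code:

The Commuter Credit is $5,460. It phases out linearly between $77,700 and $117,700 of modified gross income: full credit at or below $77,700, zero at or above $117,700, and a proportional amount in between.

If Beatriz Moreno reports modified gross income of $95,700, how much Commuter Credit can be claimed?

$3,003

Commuter Credit: $95,700 is $18,000 into a $40,000 phase-out range, leaving 22,000/40,000 of the credit: $5,460 × 22,000/40,000 = $3,003.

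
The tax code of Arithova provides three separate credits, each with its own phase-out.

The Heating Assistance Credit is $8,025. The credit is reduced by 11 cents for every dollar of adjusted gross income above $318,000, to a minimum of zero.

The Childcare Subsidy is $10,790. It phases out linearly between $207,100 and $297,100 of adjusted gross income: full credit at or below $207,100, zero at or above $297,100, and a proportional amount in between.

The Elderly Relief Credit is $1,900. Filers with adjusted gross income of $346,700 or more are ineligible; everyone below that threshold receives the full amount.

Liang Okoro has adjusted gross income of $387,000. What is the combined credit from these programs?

Heating Assistance Credit: 11% of the $69,000 excess over $318,000 is $7,590; credit = $8,025 − $7,590 = $435.
Childcare Subsidy: $387,000 is at or above $297,100, so the credit is $0.
Elderly Relief Credit: $387,000 meets or exceeds the $346,700 cutoff, so the credit is $0.
Total: $435 + $0 + $0 = $435.

$435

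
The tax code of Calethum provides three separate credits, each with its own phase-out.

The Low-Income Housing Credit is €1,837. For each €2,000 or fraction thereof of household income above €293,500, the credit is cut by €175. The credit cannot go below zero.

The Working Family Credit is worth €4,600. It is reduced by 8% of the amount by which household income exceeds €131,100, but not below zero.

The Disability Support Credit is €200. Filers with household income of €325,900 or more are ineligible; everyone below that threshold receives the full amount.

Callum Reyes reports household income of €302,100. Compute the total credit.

€1,162

Low-Income Housing Credit: income exceeds €293,500 by €8,600, which is 5 full-or-partial €2,000 increments; reduction = 5 × €175 = €875, leaving €962.
Working Family Credit: 8% of the €171,000 excess over €131,100 is €13,680 ≥ base, so the credit is €0.
Disability Support Credit: €302,100 is below the €325,900 cutoff, so the full €200 applies.
Total: €962 + €0 + €200 = €1,162.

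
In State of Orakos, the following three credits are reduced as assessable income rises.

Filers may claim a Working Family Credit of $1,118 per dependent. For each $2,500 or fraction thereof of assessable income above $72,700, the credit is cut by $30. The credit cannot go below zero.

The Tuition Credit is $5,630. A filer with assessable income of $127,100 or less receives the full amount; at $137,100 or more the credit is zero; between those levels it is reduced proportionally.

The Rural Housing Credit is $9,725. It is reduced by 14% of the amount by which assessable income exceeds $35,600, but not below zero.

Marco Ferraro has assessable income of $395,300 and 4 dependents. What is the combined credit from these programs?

Working Family Credit: base = 4 × $1,118 = $4,472. income exceeds $72,700 by $322,600, which is 130 full-or-partial $2,500 increments; reduction = 130 × $30 = $3,900, leaving $572.
Tuition Credit: $395,300 is at or above $137,100, so the credit is $0.
Rural Housing Credit: 14% of the $359,700 excess over $35,600 is $50,358 ≥ base, so the credit is $0.
Total: $572 + $0 + $0 = $572.

$572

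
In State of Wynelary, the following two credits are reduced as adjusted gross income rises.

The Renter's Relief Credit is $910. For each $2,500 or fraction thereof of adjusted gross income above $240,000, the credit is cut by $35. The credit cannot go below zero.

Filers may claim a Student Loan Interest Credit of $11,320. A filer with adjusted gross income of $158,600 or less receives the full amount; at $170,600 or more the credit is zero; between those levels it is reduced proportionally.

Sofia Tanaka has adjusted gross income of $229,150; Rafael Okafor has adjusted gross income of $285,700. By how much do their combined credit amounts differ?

Sofia ($229,150): Renter's Relief Credit: $229,150 is at or below the $240,000 threshold, so the full $910 applies. Student Loan Interest Credit: $229,150 is at or above $170,600, so the credit is $0. total $910 + $0 = $910
Rafael ($285,700): Renter's Relief Credit: income exceeds $240,000 by $45,700, which is 19 full-or-partial $2,500 increments; reduction = 19 × $35 = $665, leaving $245. Student Loan Interest Credit: $285,700 is at or above $170,600, so the credit is $0. total $245 + $0 = $245
Difference: |$910 − $245| = $665.

$665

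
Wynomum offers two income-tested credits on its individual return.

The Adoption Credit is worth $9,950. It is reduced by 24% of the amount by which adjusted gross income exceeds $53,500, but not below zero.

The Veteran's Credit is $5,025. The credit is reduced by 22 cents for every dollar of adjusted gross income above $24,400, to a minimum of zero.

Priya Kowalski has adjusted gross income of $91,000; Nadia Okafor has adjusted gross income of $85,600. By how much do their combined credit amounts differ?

Priya ($91,000): Adoption Credit: 24% of the $37,500 excess over $53,500 is $9,000; credit = $9,950 − $9,000 = $950. Veteran's Credit: 22% of the $66,600 excess over $24,400 is $14,652 ≥ base, so the credit is $0. total $950 + $0 = $950
Nadia ($85,600): Adoption Credit: 24% of the $32,100 excess over $53,500 is $7,704; credit = $9,950 − $7,704 = $2,246. Veteran's Credit: 22% of the $61,200 excess over $24,400 is $13,464 ≥ base, so the credit is $0. total $2,246 + $0 = $2,246
Difference: |$950 − $2,246| = $1,296.

$1,296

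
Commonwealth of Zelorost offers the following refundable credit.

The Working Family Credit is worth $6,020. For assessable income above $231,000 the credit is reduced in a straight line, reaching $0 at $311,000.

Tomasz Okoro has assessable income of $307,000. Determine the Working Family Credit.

Working Family Credit: $307,000 is $76,000 into a $80,000 phase-out range, leaving 4,000/80,000 of the credit: $6,020 × 4,000/80,000 = $301.

$301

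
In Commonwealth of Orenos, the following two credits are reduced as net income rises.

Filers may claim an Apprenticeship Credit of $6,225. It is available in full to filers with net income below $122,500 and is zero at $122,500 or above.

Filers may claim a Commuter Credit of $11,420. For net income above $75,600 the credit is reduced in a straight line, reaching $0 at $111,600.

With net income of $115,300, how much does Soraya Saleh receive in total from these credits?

$6,225

Apprenticeship Credit: $115,300 is below the $122,500 cutoff, so the full $6,225 applies.
Commuter Credit: $115,300 is at or above $111,600, so the credit is $0.
Total: $6,225 + $0 = $6,225.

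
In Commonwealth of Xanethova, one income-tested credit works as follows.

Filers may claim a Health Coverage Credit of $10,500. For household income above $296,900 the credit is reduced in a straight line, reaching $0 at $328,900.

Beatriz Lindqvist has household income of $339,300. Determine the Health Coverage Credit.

Health Coverage Credit: $339,300 is at or above $328,900, so the credit is $0.

$0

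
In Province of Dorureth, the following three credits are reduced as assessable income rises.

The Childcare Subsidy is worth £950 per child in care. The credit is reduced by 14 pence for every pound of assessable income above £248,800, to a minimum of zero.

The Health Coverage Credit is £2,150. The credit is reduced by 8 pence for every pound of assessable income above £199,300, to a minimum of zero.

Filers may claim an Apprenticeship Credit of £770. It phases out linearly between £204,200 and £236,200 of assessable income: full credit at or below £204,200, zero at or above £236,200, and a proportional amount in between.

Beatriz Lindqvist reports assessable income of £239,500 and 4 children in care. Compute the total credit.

Childcare Subsidy: base = 4 × £950 = £3,800. £239,500 is at or below the £248,800 threshold, so the full £3,800 applies.
Health Coverage Credit: 8% of the £40,200 excess over £199,300 is £3,216 ≥ base, so the credit is £0.
Apprenticeship Credit: £239,500 is at or above £236,200, so the credit is £0.
Total: £3,800 + £0 + £0 = £3,800.

£3,800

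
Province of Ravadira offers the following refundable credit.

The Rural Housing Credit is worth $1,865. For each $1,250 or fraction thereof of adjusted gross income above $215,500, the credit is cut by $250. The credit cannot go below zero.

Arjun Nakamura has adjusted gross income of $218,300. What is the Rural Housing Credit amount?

$1,115

Rural Housing Credit: income exceeds $215,500 by $2,800, which is 3 full-or-partial $1,250 increments; reduction = 3 × $250 = $750, leaving $1,115.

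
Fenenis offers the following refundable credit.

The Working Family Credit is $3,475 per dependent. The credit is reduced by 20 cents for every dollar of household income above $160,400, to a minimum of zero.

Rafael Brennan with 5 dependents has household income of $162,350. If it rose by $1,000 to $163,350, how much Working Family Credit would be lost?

$200

At $162,350 — base = 5 × $3,475 = $17,375. 20% of the $1,950 excess over $160,400 is $390; credit = $17,375 − $390 = $16,985.
At $163,350 — base = 5 × $3,475 = $17,375. 20% of the $2,950 excess over $160,400 is $590; credit = $17,375 − $590 = $16,785.
Lost: $16,985 − $16,785 = $200.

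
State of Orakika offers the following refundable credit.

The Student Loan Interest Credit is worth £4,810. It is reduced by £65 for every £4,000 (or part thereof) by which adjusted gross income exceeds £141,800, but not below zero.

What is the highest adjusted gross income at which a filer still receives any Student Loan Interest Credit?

After 73 increments the reduction is 73 × £65 = £4,745, leaving £65; one more increment wipes it out. Increment 73 ends at excess 73 × £4,000 = £292,000, so the highest qualifying income is £141,800 + £292,000 = £433,800.

£433,800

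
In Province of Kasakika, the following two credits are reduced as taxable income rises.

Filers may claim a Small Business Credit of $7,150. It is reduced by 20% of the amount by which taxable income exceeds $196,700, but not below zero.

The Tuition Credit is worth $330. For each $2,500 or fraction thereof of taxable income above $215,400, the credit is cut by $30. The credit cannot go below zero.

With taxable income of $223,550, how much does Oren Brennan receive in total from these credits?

$1,990

Small Business Credit: 20% of the $26,850 excess over $196,700 is $5,370; credit = $7,150 − $5,370 = $1,780.
Tuition Credit: income exceeds $215,400 by $8,150, which is 4 full-or-partial $2,500 increments; reduction = 4 × $30 = $120, leaving $210.
Total: $1,780 + $210 = $1,990.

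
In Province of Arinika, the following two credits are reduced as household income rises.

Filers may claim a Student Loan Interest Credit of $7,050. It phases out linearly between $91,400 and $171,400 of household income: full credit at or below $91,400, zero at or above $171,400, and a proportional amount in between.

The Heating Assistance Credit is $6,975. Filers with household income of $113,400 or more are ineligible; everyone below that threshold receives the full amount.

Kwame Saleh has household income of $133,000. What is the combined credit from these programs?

Student Loan Interest Credit: $133,000 is $41,600 into a $80,000 phase-out range, leaving 38,400/80,000 of the credit: $7,050 × 38,400/80,000 = $3,384.
Heating Assistance Credit: $133,000 meets or exceeds the $113,400 cutoff, so the credit is $0.
Total: $3,384 + $0 = $3,384.

$3,384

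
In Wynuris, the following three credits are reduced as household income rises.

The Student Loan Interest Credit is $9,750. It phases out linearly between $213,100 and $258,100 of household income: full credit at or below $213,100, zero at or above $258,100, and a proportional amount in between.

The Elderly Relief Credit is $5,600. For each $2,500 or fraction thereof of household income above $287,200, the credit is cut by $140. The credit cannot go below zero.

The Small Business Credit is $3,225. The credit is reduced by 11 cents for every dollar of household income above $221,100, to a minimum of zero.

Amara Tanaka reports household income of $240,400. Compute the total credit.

$10,537

Student Loan Interest Credit: $240,400 is $27,300 into a $45,000 phase-out range, leaving 17,700/45,000 of the credit: $9,750 × 17,700/45,000 = $3,835.
Elderly Relief Credit: $240,400 is at or below the $287,200 threshold, so the full $5,600 applies.
Small Business Credit: 11% of the $19,300 excess over $221,100 is $2,123; credit = $3,225 − $2,123 = $1,102.
Total: $3,835 + $5,600 + $1,102 = $10,537.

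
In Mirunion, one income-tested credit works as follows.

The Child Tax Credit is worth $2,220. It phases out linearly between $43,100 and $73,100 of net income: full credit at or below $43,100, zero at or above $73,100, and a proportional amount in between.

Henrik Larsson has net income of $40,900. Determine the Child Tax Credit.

$2,220

Child Tax Credit: $40,900 is at or below the $43,100 threshold, so the full $2,220 applies.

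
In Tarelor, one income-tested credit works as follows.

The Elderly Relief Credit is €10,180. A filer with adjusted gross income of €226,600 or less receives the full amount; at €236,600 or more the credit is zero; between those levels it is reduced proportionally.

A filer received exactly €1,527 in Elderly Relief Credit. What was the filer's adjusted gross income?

€1,527 is 1,527/10,180 of the full €10,180, so 8,653/10,180 of the €10,000 range has been used: income = €226,600 + €10,000 × 8,653/10,180 = €235,100.

€235,100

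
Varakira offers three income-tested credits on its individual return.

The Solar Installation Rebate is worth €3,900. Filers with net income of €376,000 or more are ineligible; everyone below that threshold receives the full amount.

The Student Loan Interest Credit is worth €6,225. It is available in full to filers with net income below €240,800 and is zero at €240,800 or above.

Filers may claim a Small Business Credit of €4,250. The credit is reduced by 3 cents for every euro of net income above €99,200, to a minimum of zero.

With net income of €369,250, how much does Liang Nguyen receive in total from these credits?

Solar Installation Rebate: €369,250 is below the €376,000 cutoff, so the full €3,900 applies.
Student Loan Interest Credit: €369,250 meets or exceeds the €240,800 cutoff, so the credit is €0.
Small Business Credit: 3% of the €270,050 excess over €99,200 is €8,101.50 ≥ base, so the credit is €0.
Total: €3,900 + €0 + €0 = €3,900.

€3,900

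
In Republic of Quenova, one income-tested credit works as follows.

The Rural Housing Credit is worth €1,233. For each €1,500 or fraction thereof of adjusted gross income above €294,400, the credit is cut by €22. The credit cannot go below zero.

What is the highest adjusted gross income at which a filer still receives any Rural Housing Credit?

€378,400

After 56 increments the reduction is 56 × €22 = €1,232, leaving €1; one more increment wipes it out. Increment 56 ends at excess 56 × €1,500 = €84,000, so the highest qualifying income is €294,400 + €84,000 = €378,400.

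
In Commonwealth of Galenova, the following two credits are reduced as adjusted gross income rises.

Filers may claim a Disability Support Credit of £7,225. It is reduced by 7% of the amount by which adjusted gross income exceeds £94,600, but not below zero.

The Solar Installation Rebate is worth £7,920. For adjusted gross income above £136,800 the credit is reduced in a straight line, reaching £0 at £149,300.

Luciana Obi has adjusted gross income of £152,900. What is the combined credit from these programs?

Disability Support Credit: 7% of the £58,300 excess over £94,600 is £4,081; credit = £7,225 − £4,081 = £3,144.
Solar Installation Rebate: £152,900 is at or above £149,300, so the credit is £0.
Total: £3,144 + £0 = £3,144.

£3,144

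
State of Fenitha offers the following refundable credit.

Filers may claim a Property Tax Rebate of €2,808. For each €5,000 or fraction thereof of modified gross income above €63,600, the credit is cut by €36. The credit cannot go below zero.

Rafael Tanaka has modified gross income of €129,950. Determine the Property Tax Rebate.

Property Tax Rebate: income exceeds €63,600 by €66,350, which is 14 full-or-partial €5,000 increments; reduction = 14 × €36 = €504, leaving €2,304.

€2,304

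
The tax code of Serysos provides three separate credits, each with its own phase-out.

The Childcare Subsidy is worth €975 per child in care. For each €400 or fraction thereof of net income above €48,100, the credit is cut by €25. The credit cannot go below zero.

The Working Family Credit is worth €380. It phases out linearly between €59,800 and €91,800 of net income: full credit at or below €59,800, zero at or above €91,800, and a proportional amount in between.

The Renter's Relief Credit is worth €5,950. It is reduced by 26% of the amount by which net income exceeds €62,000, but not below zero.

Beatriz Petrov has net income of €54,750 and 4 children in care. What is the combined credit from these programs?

Childcare Subsidy: base = 4 × €975 = €3,900. income exceeds €48,100 by €6,650, which is 17 full-or-partial €400 increments; reduction = 17 × €25 = €425, leaving €3,475.
Working Family Credit: €54,750 is at or below the €59,800 threshold, so the full €380 applies.
Renter's Relief Credit: €54,750 is at or below the €62,000 threshold, so the full €5,950 applies.
Total: €3,475 + €380 + €5,950 = €9,805.

€9,805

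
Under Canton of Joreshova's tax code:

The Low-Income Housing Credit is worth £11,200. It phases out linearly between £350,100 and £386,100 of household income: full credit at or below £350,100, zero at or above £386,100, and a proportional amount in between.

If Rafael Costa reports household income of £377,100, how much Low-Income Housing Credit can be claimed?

£2,800

Low-Income Housing Credit: £377,100 is £27,000 into a £36,000 phase-out range, leaving 9,000/36,000 of the credit: £11,200 × 9,000/36,000 = £2,800.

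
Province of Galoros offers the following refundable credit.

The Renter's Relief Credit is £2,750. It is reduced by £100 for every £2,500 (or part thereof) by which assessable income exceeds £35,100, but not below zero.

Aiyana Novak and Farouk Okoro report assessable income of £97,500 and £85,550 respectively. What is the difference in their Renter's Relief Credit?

£400

Aiyana (£97,500): Renter's Relief Credit: income exceeds £35,100 by £62,400, which is 25 full-or-partial £2,500 increments; reduction = 25 × £100 = £2,500, leaving £250.
Farouk (£85,550): Renter's Relief Credit: income exceeds £35,100 by £50,450, which is 21 full-or-partial £2,500 increments; reduction = 21 × £100 = £2,100, leaving £650.
Difference: |£250 − £650| = £400.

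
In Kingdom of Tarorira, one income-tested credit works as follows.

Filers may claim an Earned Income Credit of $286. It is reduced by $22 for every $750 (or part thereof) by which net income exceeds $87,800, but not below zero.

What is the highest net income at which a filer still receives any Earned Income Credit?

$96,800

After 12 increments the reduction is 12 × $22 = $264, leaving $22; one more increment wipes it out. Increment 12 ends at excess 12 × $750 = $9,000, so the highest qualifying income is $87,800 + $9,000 = $96,800.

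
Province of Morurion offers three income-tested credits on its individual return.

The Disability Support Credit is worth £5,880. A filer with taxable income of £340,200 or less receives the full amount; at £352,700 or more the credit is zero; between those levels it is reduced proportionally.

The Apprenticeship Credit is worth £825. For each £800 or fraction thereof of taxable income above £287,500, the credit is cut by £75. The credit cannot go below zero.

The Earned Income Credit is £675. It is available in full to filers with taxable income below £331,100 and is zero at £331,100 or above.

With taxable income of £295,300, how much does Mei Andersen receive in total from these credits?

Disability Support Credit: £295,300 is at or below the £340,200 threshold, so the full £5,880 applies.
Apprenticeship Credit: income exceeds £287,500 by £7,800, which is 10 full-or-partial £800 increments; reduction = 10 × £75 = £750, leaving £75.
Earned Income Credit: £295,300 is below the £331,100 cutoff, so the full £675 applies.
Total: £5,880 + £75 + £675 = £6,630.

£6,630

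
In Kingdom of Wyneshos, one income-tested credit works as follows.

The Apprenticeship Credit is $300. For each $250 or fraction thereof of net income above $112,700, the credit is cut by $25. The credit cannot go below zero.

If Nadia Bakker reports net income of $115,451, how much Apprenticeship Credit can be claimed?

$0

Apprenticeship Credit: income exceeds $112,700 by $2,751 → 12 increments × $25 = $300 ≥ base, so the credit is $0.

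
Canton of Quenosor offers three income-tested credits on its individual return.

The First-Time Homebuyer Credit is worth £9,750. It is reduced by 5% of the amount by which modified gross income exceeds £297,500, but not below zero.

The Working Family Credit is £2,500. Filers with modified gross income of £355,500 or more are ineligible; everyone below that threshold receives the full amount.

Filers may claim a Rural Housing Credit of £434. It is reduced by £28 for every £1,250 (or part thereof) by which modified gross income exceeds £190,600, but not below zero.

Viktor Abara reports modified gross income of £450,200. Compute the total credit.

£2,115

First-Time Homebuyer Credit: 5% of the £152,700 excess over £297,500 is £7,635; credit = £9,750 − £7,635 = £2,115.
Working Family Credit: £450,200 meets or exceeds the £355,500 cutoff, so the credit is £0.
Rural Housing Credit: income exceeds £190,600 by £259,600 → 208 increments × £28 = £5,824 ≥ base, so the credit is £0.
Total: £2,115 + £0 + £0 = £2,115.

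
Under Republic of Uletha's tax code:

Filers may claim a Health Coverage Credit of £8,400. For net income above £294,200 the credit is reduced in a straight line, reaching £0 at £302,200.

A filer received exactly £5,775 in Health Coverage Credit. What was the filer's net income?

£296,700

£5,775 is 5,775/8,400 of the full £8,400, so 2,625/8,400 of the £8,000 range has been used: income = £294,200 + £8,000 × 2,625/8,400 = £296,700.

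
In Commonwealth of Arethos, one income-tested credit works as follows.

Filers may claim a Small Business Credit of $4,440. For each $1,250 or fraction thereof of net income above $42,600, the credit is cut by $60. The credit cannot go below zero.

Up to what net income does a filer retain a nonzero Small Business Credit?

$133,850

After 73 increments the reduction is 73 × $60 = $4,380, leaving $60; one more increment wipes it out. Increment 73 ends at excess 73 × $1,250 = $91,250, so the highest qualifying income is $42,600 + $91,250 = $133,850.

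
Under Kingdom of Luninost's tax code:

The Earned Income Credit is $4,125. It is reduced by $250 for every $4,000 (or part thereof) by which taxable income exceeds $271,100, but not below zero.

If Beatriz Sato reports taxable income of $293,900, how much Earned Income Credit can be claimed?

$2,625

Earned Income Credit: income exceeds $271,100 by $22,800, which is 6 full-or-partial $4,000 increments; reduction = 6 × $250 = $1,500, leaving $2,625.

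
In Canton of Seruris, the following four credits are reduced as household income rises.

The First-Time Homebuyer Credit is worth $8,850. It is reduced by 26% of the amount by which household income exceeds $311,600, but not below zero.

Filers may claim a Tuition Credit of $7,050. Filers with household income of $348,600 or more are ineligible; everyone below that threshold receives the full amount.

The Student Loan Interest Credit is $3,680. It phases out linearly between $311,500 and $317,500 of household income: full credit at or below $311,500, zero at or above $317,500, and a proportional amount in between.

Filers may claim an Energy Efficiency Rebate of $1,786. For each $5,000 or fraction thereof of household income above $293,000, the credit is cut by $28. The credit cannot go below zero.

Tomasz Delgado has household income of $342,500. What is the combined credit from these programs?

First-Time Homebuyer Credit: 26% of the $30,900 excess over $311,600 is $8,034; credit = $8,850 − $8,034 = $816.
Tuition Credit: $342,500 is below the $348,600 cutoff, so the full $7,050 applies.
Student Loan Interest Credit: $342,500 is at or above $317,500, so the credit is $0.
Energy Efficiency Rebate: income exceeds $293,000 by $49,500, which is 10 full-or-partial $5,000 increments; reduction = 10 × $28 = $280, leaving $1,506.
Total: $816 + $7,050 + $0 + $1,506 = $9,372.

$9,372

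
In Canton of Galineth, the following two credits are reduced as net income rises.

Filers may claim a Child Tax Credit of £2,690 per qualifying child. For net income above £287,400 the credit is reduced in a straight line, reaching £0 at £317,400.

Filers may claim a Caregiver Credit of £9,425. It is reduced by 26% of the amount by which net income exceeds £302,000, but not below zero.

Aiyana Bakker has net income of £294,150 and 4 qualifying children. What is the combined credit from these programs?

£17,764

Child Tax Credit: base = 4 × £2,690 = £10,760. £294,150 is £6,750 into a £30,000 phase-out range, leaving 23,250/30,000 of the credit: £10,760 × 23,250/30,000 = £8,339.
Caregiver Credit: £294,150 is at or below the £302,000 threshold, so the full £9,425 applies.
Total: £8,339 + £9,425 = £17,764.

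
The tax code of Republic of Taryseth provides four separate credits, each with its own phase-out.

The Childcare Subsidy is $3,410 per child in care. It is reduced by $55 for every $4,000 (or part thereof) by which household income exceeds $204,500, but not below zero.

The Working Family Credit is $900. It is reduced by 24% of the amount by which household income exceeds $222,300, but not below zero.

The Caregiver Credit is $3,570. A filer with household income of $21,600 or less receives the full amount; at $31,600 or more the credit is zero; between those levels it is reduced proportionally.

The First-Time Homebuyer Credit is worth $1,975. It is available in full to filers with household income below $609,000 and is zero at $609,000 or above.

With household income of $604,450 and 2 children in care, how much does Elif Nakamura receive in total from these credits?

$3,295

Childcare Subsidy: base = 2 × $3,410 = $6,820. income exceeds $204,500 by $399,950, which is 100 full-or-partial $4,000 increments; reduction = 100 × $55 = $5,500, leaving $1,320.
Working Family Credit: 24% of the $382,150 excess over $222,300 is $91,716 ≥ base, so the credit is $0.
Caregiver Credit: $604,450 is at or above $31,600, so the credit is $0.
First-Time Homebuyer Credit: $604,450 is below the $609,000 cutoff, so the full $1,975 applies.
Total: $1,320 + $0 + $0 + $1,975 = $3,295.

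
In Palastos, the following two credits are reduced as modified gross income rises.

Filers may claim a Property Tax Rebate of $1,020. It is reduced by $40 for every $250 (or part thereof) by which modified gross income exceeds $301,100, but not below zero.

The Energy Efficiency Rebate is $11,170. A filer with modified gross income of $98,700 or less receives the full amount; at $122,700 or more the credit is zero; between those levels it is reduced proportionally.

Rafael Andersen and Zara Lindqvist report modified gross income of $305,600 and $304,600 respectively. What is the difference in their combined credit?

$160

Rafael ($305,600): Property Tax Rebate: income exceeds $301,100 by $4,500, which is 18 full-or-partial $250 increments; reduction = 18 × $40 = $720, leaving $300. Energy Efficiency Rebate: $305,600 is at or above $122,700, so the credit is $0. total $300 + $0 = $300
Zara ($304,600): Property Tax Rebate: income exceeds $301,100 by $3,500, which is 14 full-or-partial $250 increments; reduction = 14 × $40 = $560, leaving $460. Energy Efficiency Rebate: $304,600 is at or above $122,700, so the credit is $0. total $460 + $0 = $460
Difference: |$300 − $460| = $160.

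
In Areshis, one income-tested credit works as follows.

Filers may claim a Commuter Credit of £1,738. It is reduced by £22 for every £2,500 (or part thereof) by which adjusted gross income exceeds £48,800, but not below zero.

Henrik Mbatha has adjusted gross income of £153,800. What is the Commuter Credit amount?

Commuter Credit: income exceeds £48,800 by £105,000, which is 42 full-or-partial £2,500 increments; reduction = 42 × £22 = £924, leaving £814.

£814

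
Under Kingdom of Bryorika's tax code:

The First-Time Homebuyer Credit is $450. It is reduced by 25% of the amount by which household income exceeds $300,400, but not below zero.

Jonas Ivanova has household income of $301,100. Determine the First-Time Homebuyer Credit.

$275

First-Time Homebuyer Credit: 25% of the $700 excess over $300,400 is $175; credit = $450 − $175 = $275.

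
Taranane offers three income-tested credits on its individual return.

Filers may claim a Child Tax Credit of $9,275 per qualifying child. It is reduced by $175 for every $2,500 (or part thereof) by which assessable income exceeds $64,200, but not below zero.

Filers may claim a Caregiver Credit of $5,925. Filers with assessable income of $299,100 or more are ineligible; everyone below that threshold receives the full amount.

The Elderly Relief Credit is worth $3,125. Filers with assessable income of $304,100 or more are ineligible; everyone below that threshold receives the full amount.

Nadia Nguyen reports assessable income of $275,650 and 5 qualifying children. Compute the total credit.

$40,550

Child Tax Credit: base = 5 × $9,275 = $46,375. income exceeds $64,200 by $211,450, which is 85 full-or-partial $2,500 increments; reduction = 85 × $175 = $14,875, leaving $31,500.
Caregiver Credit: $275,650 is below the $299,100 cutoff, so the full $5,925 applies.
Elderly Relief Credit: $275,650 is below the $304,100 cutoff, so the full $3,125 applies.
Total: $31,500 + $5,925 + $3,125 = $40,550.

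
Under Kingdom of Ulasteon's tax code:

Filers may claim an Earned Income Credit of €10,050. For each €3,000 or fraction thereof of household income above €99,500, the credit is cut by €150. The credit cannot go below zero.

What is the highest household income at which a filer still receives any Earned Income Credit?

After 66 increments the reduction is 66 × €150 = €9,900, leaving €150; one more increment wipes it out. Increment 66 ends at excess 66 × €3,000 = €198,000, so the highest qualifying income is €99,500 + €198,000 = €297,500.

€297,500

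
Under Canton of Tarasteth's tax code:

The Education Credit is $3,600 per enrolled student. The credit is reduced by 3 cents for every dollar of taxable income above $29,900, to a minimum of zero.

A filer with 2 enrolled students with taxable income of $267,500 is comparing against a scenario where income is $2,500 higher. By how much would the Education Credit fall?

At $267,500 — base = 2 × $3,600 = $7,200. 3% of the $237,600 excess over $29,900 is $7,128; credit = $7,200 − $7,128 = $72.
At $270,000 — base = 2 × $3,600 = $7,200. 3% of the $240,100 excess over $29,900 is $7,203 ≥ base, so the credit is $0.
Lost: $72 − $0 = $72.

$72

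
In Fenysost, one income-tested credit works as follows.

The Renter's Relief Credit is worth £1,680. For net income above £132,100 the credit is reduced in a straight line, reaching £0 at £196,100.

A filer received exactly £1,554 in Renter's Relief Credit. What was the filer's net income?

£136,900

£1,554 is 1,554/1,680 of the full £1,680, so 126/1,680 of the £64,000 range has been used: income = £132,100 + £64,000 × 126/1,680 = £136,900.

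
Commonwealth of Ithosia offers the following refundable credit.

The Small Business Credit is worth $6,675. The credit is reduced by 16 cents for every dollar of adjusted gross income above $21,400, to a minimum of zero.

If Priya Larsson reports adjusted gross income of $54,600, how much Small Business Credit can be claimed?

$1,363

Small Business Credit: 16% of the $33,200 excess over $21,400 is $5,312; credit = $6,675 − $5,312 = $1,363.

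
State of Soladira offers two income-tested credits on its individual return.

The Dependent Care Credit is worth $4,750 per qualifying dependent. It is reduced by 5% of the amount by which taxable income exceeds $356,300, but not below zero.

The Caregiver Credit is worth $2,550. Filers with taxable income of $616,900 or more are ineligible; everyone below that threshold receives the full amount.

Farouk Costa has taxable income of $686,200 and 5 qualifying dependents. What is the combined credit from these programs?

$7,255

Dependent Care Credit: base = 5 × $4,750 = $23,750. 5% of the $329,900 excess over $356,300 is $16,495; credit = $23,750 − $16,495 = $7,255.
Caregiver Credit: $686,200 meets or exceeds the $616,900 cutoff, so the credit is $0.
Total: $7,255 + $0 = $7,255.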